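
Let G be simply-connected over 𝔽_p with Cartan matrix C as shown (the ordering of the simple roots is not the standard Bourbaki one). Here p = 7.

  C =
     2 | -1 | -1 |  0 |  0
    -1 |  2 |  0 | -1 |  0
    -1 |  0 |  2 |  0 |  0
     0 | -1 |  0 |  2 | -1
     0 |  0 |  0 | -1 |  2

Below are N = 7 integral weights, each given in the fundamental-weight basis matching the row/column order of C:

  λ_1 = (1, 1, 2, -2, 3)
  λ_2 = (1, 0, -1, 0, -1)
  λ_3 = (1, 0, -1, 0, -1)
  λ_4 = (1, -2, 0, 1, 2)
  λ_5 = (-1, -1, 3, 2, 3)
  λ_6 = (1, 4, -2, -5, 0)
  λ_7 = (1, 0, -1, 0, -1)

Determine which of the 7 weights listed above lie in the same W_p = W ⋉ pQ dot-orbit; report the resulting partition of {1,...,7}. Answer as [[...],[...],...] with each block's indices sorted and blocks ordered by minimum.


Dynkin diagram of C (from the 8 off-diagonal −1 entries): A_5.

W_7-reps of the 7 weights in Ā_7 (same 5-coord order as C):

  λ_1 → (2, 1, 0, 1, 0) · λ_2 → (2, 1, 0, 1, 0) · λ_3 → (2, 1, 0, 1, 0) · λ_4 → (1, 1, 1, 1, 3) · λ_5 → (0, 0, 0, 3, 0) · λ_6 → (1, 1, 1, 1, 3) · λ_7 → (2, 1, 0, 1, 0)

3 distinct reps among the 7 weights ⇒ 3 W_7-linkage classes:

[[1, 2, 3, 7], [4, 6], [5]]


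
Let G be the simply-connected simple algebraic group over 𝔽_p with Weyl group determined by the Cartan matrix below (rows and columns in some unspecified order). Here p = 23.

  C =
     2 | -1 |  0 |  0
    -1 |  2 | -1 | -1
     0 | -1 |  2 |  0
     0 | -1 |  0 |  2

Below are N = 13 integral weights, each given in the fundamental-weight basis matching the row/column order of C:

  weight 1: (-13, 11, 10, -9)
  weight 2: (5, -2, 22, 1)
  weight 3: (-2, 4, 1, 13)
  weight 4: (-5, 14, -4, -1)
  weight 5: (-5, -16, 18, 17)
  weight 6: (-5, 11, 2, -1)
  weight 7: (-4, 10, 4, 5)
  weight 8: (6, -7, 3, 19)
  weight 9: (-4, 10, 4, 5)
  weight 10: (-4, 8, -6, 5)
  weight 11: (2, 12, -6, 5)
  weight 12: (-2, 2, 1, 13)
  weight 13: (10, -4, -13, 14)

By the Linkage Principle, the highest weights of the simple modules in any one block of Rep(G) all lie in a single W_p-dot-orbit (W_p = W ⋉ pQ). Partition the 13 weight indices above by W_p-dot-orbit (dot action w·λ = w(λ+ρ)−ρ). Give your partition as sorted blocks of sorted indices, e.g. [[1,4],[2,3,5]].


Cartan matrix: type D_4 (|W|=192); un-permuting the 4 rows.

λ_j+ρ reflected into Ā_23 (⟨·,θ^∨⟩≤23); 4-tuples as given:

    [1] (4, 8, 3, 0)
    [2] (1, 0, 16, 5)
    [3] (1, 2, 2, 14)
    [4] (4, 8, 3, 0)
    [5] (15, 3, 0, 1)
    [6] (4, 8, 3, 0)
    [7] (3, 1, 5, 6)
    [8] (1, 2, 2, 14)
    [9] (3, 1, 5, 6)
    [10] (3, 1, 5, 6)
    [11] (3, 1, 5, 6)
    [12] (1, 2, 2, 14)
    [13] (4, 8, 3, 0)

Partition of {1..13} into 5 W_23-dot-orbits:

[[1, 4, 6, 13], [2], [3, 8, 12], [5], [7, 9, 10, 11]]


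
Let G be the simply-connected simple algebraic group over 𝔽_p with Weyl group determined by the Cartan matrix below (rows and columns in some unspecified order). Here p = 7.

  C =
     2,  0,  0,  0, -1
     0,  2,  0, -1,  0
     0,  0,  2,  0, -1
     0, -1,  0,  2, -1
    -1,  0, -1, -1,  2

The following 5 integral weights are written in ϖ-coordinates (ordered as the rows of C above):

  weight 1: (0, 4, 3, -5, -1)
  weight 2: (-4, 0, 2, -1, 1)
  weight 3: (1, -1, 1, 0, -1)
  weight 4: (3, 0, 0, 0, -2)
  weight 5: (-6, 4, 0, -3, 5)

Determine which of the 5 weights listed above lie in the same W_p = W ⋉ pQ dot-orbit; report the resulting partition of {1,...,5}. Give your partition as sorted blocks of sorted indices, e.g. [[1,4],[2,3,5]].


Cartan matrix: type D_5 (|W|=1920); un-permuting the 5 rows.

Alcove-folded reps (p=7, 5 weights, presented ϖ-order):

  1: (3, 1, 0, 0, 1) · 2: (2, 0, 2, 1, 0) · 3: (2, 0, 2, 1, 0) · 4: (3, 1, 0, 0, 1) · 5: (2, 0, 2, 1, 0)

2 distinct reps among the 5 weights ⇒ 2 W_7-linkage classes:

[[1, 4], [2, 3, 5]]


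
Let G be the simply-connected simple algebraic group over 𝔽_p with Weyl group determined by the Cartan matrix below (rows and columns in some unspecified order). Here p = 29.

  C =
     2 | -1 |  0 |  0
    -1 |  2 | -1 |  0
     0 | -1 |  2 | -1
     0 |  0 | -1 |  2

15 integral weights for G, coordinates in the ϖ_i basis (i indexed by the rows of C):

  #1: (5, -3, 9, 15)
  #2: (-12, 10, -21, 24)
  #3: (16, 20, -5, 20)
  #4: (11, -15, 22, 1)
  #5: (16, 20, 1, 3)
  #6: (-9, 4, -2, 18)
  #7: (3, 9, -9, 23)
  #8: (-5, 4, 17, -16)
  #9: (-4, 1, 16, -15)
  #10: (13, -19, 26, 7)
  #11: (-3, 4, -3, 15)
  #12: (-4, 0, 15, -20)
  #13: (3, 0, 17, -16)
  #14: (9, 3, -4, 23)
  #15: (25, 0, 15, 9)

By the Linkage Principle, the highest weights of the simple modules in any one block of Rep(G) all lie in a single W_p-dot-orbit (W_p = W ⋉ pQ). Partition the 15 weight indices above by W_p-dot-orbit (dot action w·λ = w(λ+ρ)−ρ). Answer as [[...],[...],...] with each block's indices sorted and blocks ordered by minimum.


Cartan matrix: type A_4 (|W|=120); un-permuting the 4 rows.

Alcove-folded reps (p=29, 15 weights, presented ϖ-order):

    λ_1+ρ ↦ (3, 2, 8, 15)
    λ_2+ρ ↦ (9, 11, 0, 5)
    λ_3+ρ ↦ (9, 3, 5, 4)
    λ_4+ρ ↦ (2, 12, 9, 2)
    λ_5+ρ ↦ (2, 12, 9, 2)
    λ_6+ρ ↦ (4, 1, 3, 15)
    λ_7+ρ ↦ (3, 2, 8, 15)
    λ_8+ρ ↦ (4, 1, 3, 15)
    λ_9+ρ ↦ (2, 1, 2, 14)
    λ_10+ρ ↦ (2, 12, 9, 2)
    λ_11+ρ ↦ (2, 1, 2, 14)
    λ_12+ρ ↦ (2, 1, 2, 14)
    λ_13+ρ ↦ (4, 1, 3, 15)
    λ_14+ρ ↦ (4, 1, 3, 15)
    λ_15+ρ ↦ (2, 1, 2, 14)

The 15 indices split into 6 linkage classes (same alcove rep ⇔ same W_29-dot-orbit):

[[1, 7], [2], [3], [4, 5, 10], [6, 8, 13, 14], [9, 11, 12, 15]]


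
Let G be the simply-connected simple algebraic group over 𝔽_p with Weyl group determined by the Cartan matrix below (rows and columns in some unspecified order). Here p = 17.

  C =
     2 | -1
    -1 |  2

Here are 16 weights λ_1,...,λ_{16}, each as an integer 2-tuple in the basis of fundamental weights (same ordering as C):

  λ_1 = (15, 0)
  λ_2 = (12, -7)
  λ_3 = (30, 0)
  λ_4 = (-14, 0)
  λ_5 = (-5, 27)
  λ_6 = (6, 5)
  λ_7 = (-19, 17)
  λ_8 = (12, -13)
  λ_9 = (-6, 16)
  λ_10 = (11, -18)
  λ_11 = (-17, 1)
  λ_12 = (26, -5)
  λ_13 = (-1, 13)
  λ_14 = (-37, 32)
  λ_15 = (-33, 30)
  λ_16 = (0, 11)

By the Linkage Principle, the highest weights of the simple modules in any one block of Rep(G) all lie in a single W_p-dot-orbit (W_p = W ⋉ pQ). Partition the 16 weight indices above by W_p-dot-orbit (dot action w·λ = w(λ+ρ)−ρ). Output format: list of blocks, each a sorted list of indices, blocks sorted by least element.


Root system A_2: the 2×2 matrix C matches after relabeling.

W_17-reps of the 16 weights in Ā_17 (same 2-coord order as C):

  λ_1 → (16, 1) · λ_2 → (7, 6) · λ_3 → (2, 14) · λ_4 → (1, 12) · λ_5 → (7, 6) · λ_6 → (7, 6) · λ_7 → (16, 1) · λ_8 → (1, 12) · λ_9 → (5, 12) · λ_10 → (5, 12) · λ_11 → (2, 14) · λ_12 → (7, 6) · λ_13 → (0, 14) · λ_14 → (2, 14) · λ_15 → (2, 14) · λ_16 → (1, 12)

These 16 weights hit 6 W_17-dot-orbits; sizes (2, 4, 4, 3, 2, 1):

[[1, 7], [2, 5, 6, 12], [3, 11, 14, 15], [4, 8, 16], [9, 10], [13]]


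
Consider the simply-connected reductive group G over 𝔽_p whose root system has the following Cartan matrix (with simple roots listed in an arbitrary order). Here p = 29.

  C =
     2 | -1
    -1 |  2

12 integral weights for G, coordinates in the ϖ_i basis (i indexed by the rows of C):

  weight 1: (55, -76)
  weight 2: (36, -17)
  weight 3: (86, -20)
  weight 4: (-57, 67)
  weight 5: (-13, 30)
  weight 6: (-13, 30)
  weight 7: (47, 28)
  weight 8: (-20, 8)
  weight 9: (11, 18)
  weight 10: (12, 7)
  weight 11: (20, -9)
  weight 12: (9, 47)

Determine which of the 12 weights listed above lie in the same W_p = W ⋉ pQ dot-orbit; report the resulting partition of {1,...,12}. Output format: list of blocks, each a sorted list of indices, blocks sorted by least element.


A_2 Cartan matrix, 2 simple roots permuted; ρ=(1,1).

Folding the 12 weights λ_j+ρ into Ā_29 (reps in the given 2-coord order):

    λ_1 → (10, 17)
    λ_2 → (13, 8)
    λ_3 → (19, 0)
    λ_4 → (10, 17)
    λ_5 → (10, 17)
    λ_6 → (10, 17)
    λ_7 → (19, 0)
    λ_8 → (9, 10)
    λ_9 → (10, 17)
    λ_10 → (13, 8)
    λ_11 → (13, 8)
    λ_12 → (19, 0)

Linkage partition of the 12 weights (4 classes, p=29):

[[1, 4, 5, 6, 9], [2, 10, 11], [3, 7, 12], [8]]


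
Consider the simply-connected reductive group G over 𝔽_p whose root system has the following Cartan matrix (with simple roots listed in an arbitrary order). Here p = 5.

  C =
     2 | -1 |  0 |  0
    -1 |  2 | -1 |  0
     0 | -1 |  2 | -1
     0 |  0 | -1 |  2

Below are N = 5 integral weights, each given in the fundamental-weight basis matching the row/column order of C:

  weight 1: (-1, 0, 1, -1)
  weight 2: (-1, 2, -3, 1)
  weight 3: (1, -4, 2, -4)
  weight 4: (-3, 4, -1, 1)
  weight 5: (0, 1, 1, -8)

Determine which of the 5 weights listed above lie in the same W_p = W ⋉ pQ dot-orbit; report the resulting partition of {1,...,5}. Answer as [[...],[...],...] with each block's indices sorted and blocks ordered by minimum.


Dynkin diagram of C (from the 6 off-diagonal −1 entries): A_4.

W_5-reps of the 5 weights in Ā_5 (same 4-coord order as C):

  [1] (0, 1, 2, 0);  [2] (0, 1, 2, 0);  [3] (0, 1, 2, 0);  [4] (0, 3, 0, 0);  [5] (0, 1, 2, 0)

Grouping the 5 weights by Ā_5-representative: 2 linkage classes.

[[1, 2, 3, 5], [4]]


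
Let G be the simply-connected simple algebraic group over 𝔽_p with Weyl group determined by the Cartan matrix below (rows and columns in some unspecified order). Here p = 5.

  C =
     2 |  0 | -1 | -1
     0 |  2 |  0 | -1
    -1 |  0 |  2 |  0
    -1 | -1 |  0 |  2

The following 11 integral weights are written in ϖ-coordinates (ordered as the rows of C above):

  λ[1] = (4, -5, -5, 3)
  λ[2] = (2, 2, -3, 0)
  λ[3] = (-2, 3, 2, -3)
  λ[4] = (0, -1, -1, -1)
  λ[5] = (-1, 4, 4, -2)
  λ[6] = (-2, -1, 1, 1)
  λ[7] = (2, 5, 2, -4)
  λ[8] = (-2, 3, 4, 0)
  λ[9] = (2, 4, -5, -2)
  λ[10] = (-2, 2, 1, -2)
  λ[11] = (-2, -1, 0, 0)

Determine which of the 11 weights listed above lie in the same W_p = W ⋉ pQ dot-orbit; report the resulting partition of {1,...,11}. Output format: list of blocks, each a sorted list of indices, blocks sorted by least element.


C ↔ A_4 under row/col permutation; |W(A_4)| = 120.

Each λ_j+ρ reduced to Ā_5; 4-tuples below use C's row order:

  1: (1, 0, 0, 0) · 2: (1, 1, 0, 1) · 3: (2, 1, 0, 1) · 4: (1, 0, 0, 0) · 5: (1, 0, 0, 0) · 6: (1, 0, 1, 1) · 7: (1, 1, 0, 1) · 8: (1, 0, 0, 0) · 9: (1, 1, 0, 1) · 10: (1, 1, 0, 1) · 11: (1, 0, 0, 0)

Grouping the 11 weights by Ā_5-representative: 4 linkage classes.

[[1, 4, 5, 8, 11], [2, 7, 9, 10], [3], [6]]


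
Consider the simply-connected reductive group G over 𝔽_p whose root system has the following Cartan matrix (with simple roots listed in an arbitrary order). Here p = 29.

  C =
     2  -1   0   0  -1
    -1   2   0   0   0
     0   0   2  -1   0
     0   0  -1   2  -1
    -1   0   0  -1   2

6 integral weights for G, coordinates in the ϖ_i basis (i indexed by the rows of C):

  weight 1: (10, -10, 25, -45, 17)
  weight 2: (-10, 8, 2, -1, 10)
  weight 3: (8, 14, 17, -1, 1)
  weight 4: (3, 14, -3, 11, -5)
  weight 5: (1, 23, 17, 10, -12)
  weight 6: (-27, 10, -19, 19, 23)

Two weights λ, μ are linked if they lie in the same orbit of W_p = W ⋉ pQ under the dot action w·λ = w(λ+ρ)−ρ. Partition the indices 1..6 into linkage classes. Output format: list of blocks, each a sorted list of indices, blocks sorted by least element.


A_5 Cartan matrix, 5 simple roots permuted; ρ=(1,1,1,1,1).

Folding the 6 weights λ_j+ρ into Ā_29 (reps in the given 5-coord order):

    [1] (9, 0, 3, 0, 2)
    [2] (9, 0, 3, 0, 2)
    [3] (9, 0, 3, 0, 2)
    [4] (0, 15, 2, 6, 4)
    [5] (9, 0, 3, 0, 2)
    [6] (9, 0, 3, 0, 2)

Grouping the 6 weights by Ā_29-representative: 2 linkage classes.

[[1, 2, 3, 5, 6], [4]]


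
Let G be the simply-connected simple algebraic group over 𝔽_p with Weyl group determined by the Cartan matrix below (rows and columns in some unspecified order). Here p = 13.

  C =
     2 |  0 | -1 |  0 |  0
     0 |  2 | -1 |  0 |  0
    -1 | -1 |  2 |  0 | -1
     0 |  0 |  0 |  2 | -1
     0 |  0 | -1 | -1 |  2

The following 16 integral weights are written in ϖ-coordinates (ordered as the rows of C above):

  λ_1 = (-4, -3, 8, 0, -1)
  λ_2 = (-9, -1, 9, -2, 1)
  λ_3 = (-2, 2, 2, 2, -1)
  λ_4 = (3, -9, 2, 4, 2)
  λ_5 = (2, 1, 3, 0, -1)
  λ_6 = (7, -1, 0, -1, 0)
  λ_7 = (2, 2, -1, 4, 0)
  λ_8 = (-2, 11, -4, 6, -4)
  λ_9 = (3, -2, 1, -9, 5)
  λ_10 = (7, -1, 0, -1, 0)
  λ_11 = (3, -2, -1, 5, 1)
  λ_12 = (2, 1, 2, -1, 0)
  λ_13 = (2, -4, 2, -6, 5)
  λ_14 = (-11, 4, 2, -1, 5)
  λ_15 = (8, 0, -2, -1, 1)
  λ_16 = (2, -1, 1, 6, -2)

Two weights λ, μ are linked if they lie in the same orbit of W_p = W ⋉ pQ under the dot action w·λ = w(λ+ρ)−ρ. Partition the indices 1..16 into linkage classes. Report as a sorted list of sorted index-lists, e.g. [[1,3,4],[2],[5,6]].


C ↔ D_5 under row/col permutation; |W(D_5)| = 1920.

W_13-reps of the 16 weights in Ā_13 (same 5-coord order as C):

    λ_1+ρ ↦ (3, 2, 3, 0, 1)
    λ_2+ρ ↦ (8, 0, 1, 0, 1)
    λ_3+ρ ↦ (1, 3, 2, 3, 0)
    λ_4+ρ ↦ (1, 3, 2, 3, 0)
    λ_5+ρ ↦ (3, 2, 3, 0, 1)
    λ_6+ρ ↦ (8, 0, 1, 0, 1)
    λ_7+ρ ↦ (3, 3, 0, 5, 1)
    λ_8+ρ ↦ (3, 2, 3, 0, 1)
    λ_9+ρ ↦ (3, 0, 1, 6, 1)
    λ_10+ρ ↦ (8, 0, 1, 0, 1)
    λ_11+ρ ↦ (3, 0, 1, 6, 1)
    λ_12+ρ ↦ (3, 2, 3, 0, 1)
    λ_13+ρ ↦ (3, 3, 0, 5, 1)
    λ_14+ρ ↦ (3, 2, 3, 0, 1)
    λ_15+ρ ↦ (8, 0, 1, 0, 1)
    λ_16+ρ ↦ (3, 0, 1, 6, 1)

Linkage partition of the 16 weights (5 classes, p=13):

[[1, 5, 8, 12, 14], [2, 6, 10, 15], [3, 4], [7, 13], [9, 11, 16]]


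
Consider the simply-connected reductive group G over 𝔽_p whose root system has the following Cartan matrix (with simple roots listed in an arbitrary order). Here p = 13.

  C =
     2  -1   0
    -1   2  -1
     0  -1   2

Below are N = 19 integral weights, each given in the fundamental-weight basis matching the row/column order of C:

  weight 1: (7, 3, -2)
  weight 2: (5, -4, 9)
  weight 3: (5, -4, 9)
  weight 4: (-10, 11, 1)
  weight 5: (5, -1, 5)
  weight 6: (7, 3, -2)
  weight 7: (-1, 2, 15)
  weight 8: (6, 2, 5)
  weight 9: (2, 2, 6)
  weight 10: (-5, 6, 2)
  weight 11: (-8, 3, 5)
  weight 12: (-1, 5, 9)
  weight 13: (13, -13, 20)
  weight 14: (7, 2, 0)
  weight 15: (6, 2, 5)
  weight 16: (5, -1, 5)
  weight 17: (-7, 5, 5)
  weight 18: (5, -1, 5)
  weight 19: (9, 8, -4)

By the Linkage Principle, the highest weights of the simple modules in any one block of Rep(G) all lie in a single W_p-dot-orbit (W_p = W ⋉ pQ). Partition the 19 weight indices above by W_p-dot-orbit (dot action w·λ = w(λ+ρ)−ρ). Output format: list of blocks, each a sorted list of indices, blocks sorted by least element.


C ↔ A_3 under row/col permutation; |W(A_3)| = 24.

Each λ_j+ρ reduced to Ā_13; 3-tuples below use C's row order:

  λ_1+ρ ↦ (8, 3, 1) · λ_2+ρ ↦ (3, 3, 7) · λ_3+ρ ↦ (3, 3, 7) · λ_4+ρ ↦ (8, 3, 1) · λ_5+ρ ↦ (6, 0, 6) · λ_6+ρ ↦ (8, 3, 1) · λ_7+ρ ↦ (3, 3, 7) · λ_8+ρ ↦ (4, 3, 3) · λ_9+ρ ↦ (3, 3, 7) · λ_10+ρ ↦ (4, 3, 3) · λ_11+ρ ↦ (4, 3, 3) · λ_12+ρ ↦ (3, 3, 7) · λ_13+ρ ↦ (8, 3, 1) · λ_14+ρ ↦ (8, 3, 1) · λ_15+ρ ↦ (4, 3, 3) · λ_16+ρ ↦ (6, 0, 6) · λ_17+ρ ↦ (6, 0, 6) · λ_18+ρ ↦ (6, 0, 6) · λ_19+ρ ↦ (4, 3, 3)

Linkage partition of the 19 weights (4 classes, p=13):

[[1, 4, 6, 13, 14], [2, 3, 7, 9, 12], [5, 16, 17, 18], [8, 10, 11, 15, 19]]


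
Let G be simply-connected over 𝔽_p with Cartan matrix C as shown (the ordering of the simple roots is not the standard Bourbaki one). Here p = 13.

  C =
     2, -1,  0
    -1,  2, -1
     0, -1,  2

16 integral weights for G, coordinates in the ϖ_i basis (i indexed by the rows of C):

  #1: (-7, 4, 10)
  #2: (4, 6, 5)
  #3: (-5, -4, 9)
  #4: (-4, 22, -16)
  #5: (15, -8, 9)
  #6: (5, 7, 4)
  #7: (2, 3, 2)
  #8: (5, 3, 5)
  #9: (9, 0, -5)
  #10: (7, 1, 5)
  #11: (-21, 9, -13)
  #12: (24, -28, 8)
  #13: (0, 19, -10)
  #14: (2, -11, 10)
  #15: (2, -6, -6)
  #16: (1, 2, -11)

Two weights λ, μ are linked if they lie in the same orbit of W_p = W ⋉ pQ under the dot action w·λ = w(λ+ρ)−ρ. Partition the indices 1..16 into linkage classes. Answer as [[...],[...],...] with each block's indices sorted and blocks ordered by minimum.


Root system A_3: the 3×3 matrix C matches after relabeling.

Alcove-folded reps (p=13, 16 weights, presented ϖ-order):

  1: (2, 1, 7)
  2: (0, 7, 1)
  3: (3, 4, 3)
  4: (5, 2, 3)
  5: (3, 4, 3)
  6: (0, 7, 1)
  7: (3, 4, 3)
  8: (3, 4, 3)
  9: (7, 3, 1)
  10: (5, 2, 3)
  11: (7, 3, 1)
  12: (7, 4, 1)
  13: (7, 4, 1)
  14: (7, 3, 1)
  15: (5, 2, 3)
  16: (5, 2, 3)

Grouping the 16 weights by Ā_13-representative: 6 linkage classes.

[[1], [2, 6], [3, 5, 7, 8], [4, 10, 15, 16], [9, 11, 14], [12, 13]]


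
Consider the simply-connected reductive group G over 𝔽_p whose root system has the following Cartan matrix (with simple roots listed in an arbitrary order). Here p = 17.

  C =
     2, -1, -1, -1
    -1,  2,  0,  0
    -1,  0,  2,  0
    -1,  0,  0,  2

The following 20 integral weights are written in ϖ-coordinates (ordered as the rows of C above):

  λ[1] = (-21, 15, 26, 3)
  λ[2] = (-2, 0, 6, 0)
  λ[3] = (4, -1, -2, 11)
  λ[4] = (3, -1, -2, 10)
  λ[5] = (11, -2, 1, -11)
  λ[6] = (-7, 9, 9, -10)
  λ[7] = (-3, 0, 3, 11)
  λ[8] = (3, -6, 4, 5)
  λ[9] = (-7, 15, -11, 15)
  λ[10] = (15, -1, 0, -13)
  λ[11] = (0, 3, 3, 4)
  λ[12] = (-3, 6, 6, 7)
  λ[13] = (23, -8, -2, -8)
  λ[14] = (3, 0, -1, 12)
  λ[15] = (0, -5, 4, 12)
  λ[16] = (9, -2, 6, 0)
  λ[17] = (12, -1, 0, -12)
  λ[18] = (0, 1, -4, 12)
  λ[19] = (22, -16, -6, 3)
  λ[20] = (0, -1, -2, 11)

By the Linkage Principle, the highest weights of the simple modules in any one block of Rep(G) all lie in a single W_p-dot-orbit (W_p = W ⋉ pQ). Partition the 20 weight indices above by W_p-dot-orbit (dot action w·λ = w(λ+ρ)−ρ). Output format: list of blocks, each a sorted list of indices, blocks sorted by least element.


D_4 Cartan matrix, 4 simple roots permuted; ρ=(1,1,1,1).

Ā_17 reps of the 20 weights (D_4, coords as presented):

  1: (1, 6, 3, 6);  2: (1, 0, 6, 0);  3: (0, 0, 1, 12);  4: (2, 0, 1, 11);  5: (1, 1, 2, 10);  6: (1, 4, 4, 5);  7: (1, 1, 2, 10);  8: (1, 4, 4, 5);  9: (1, 0, 6, 0);  10: (0, 0, 1, 12);  11: (1, 4, 4, 5);  12: (1, 4, 4, 5);  13: (1, 0, 6, 0);  14: (0, 0, 1, 12);  15: (1, 1, 2, 10);  16: (1, 0, 6, 0);  17: (2, 0, 1, 11);  18: (2, 0, 1, 11);  19: (1, 4, 4, 5);  20: (0, 0, 1, 12)

6 distinct reps among the 20 weights ⇒ 6 W_17-linkage classes:

[[1], [2, 9, 13, 16], [3, 10, 14, 20], [4, 17, 18], [5, 7, 15], [6, 8, 11, 12, 19]]


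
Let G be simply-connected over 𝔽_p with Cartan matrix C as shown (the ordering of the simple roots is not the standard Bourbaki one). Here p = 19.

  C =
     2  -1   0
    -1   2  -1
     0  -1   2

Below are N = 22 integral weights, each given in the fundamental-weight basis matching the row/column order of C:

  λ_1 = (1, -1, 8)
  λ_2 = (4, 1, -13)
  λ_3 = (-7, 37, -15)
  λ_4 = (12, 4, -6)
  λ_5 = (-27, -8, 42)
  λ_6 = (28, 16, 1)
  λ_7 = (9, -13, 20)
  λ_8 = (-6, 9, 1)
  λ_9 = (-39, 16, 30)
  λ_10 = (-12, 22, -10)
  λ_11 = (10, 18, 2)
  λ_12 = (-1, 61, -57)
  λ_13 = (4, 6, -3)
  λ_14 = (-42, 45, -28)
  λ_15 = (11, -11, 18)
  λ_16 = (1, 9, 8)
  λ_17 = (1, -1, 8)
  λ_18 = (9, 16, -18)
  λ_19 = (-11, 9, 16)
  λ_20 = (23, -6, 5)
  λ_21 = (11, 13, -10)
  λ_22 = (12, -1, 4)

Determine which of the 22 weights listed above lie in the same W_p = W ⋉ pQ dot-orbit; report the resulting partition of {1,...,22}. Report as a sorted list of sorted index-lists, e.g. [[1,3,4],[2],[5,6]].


A_3 Cartan matrix, 3 simple roots permuted; ρ=(1,1,1).

Folding the 22 weights λ_j+ρ into Ā_19 (reps in the given 3-coord order):

    λ_1 → (2, 0, 9)
    λ_2 → (5, 5, 2)
    λ_3 → (13, 0, 5)
    λ_4 → (13, 0, 5)
    λ_5 → (5, 5, 2)
    λ_6 → (2, 0, 9)
    λ_7 → (0, 10, 7)
    λ_8 → (5, 5, 2)
    λ_9 → (0, 10, 7)
    λ_10 → (7, 3, 5)
    λ_11 → (3, 5, 11)
    λ_12 → (13, 0, 5)
    λ_13 → (5, 5, 2)
    λ_14 → (3, 5, 11)
    λ_15 → (0, 10, 7)
    λ_16 → (0, 10, 7)
    λ_17 → (2, 0, 9)
    λ_18 → (2, 0, 9)
    λ_19 → (2, 0, 9)
    λ_20 → (13, 0, 5)
    λ_21 → (5, 5, 2)
    λ_22 → (13, 0, 5)

Grouping the 22 weights by Ā_19-representative: 6 linkage classes.

[[1, 6, 17, 18, 19], [2, 5, 8, 13, 21], [3, 4, 12, 20, 22], [7, 9, 15, 16], [10], [11, 14]]


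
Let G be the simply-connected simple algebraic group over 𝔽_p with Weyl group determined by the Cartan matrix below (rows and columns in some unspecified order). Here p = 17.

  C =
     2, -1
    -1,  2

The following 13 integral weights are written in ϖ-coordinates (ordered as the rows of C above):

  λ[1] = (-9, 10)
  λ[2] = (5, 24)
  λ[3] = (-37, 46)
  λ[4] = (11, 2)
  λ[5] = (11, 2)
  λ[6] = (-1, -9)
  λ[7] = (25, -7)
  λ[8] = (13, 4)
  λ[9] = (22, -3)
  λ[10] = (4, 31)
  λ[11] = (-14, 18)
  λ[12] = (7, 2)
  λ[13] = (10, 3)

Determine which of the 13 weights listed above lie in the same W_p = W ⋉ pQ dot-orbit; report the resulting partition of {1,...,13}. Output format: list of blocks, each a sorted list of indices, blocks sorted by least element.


Dynkin diagram of C (from the 2 off-diagonal −1 entries): A_2.

Ā_17 reps of the 13 weights (A_2, coords as presented):

  λ_1 → (8, 3);  λ_2 → (8, 3);  λ_3 → (11, 4);  λ_4 → (12, 3);  λ_5 → (12, 3);  λ_6 → (8, 0);  λ_7 → (8, 3);  λ_8 → (12, 3);  λ_9 → (11, 4);  λ_10 → (12, 3);  λ_11 → (11, 4);  λ_12 → (8, 3);  λ_13 → (11, 4)

These 13 weights hit 4 W_17-dot-orbits; sizes (4, 4, 4, 1):

[[1, 2, 7, 12], [3, 9, 11, 13], [4, 5, 8, 10], [6]]


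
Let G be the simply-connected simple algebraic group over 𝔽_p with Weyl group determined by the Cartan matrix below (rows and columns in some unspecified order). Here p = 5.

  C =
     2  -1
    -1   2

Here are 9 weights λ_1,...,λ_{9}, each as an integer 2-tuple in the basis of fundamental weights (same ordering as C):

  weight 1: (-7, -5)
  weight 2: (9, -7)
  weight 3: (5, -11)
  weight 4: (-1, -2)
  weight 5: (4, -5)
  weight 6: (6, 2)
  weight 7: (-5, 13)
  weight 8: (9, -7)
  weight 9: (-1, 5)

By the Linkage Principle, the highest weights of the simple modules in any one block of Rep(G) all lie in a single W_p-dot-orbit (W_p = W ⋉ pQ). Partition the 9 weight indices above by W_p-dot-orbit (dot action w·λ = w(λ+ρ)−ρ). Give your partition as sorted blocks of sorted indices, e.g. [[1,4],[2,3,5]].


Cartan matrix: type A_2 (|W|=6); un-permuting the 2 rows.

W_5-reps of the 9 weights in Ā_5 (same 2-coord order as C):

  λ_1 → (1, 0) · λ_2 → (1, 0) · λ_3 → (1, 0) · λ_4 → (1, 0) · λ_5 → (1, 4) · λ_6 → (0, 2) · λ_7 → (1, 4) · λ_8 → (1, 0) · λ_9 → (1, 4)

3 distinct reps among the 9 weights ⇒ 3 W_5-linkage classes:

[[1, 2, 3, 4, 8], [5, 7, 9], [6]]


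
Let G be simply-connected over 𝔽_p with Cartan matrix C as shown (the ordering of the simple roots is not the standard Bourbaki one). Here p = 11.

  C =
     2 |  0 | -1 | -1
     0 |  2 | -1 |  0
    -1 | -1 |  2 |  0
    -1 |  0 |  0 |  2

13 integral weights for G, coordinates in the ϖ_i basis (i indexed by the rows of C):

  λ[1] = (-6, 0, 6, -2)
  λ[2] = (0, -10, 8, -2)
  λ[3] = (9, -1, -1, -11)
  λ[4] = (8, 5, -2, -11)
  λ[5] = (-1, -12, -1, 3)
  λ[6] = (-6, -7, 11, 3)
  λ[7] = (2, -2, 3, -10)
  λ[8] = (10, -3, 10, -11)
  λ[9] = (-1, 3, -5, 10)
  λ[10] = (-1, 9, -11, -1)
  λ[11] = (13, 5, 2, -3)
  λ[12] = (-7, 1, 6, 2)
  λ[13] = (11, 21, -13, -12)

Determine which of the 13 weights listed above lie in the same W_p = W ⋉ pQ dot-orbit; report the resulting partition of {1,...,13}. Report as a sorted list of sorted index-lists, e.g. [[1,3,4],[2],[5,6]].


A_4 Cartan matrix, 4 simple roots permuted; ρ=(1,1,1,1).

Each λ_j+ρ reduced to Ā_11; 4-tuples below use C's row order:

  [1] (1, 1, 1, 5)
  [2] (0, 9, 0, 1)
  [3] (0, 0, 0, 10)
  [4] (1, 1, 1, 5)
  [5] (4, 0, 0, 7)
  [6] (4, 5, 1, 0)
  [7] (3, 2, 1, 3)
  [8] (0, 9, 0, 1)
  [9] (4, 0, 0, 7)
  [10] (0, 0, 0, 10)
  [11] (1, 1, 1, 5)
  [12] (3, 2, 1, 3)
  [13] (0, 0, 0, 10)

These 13 weights hit 6 W_11-dot-orbits; sizes (3, 2, 3, 2, 1, 2):

[[1, 4, 11], [2, 8], [3, 10, 13], [5, 9], [6], [7, 12]]


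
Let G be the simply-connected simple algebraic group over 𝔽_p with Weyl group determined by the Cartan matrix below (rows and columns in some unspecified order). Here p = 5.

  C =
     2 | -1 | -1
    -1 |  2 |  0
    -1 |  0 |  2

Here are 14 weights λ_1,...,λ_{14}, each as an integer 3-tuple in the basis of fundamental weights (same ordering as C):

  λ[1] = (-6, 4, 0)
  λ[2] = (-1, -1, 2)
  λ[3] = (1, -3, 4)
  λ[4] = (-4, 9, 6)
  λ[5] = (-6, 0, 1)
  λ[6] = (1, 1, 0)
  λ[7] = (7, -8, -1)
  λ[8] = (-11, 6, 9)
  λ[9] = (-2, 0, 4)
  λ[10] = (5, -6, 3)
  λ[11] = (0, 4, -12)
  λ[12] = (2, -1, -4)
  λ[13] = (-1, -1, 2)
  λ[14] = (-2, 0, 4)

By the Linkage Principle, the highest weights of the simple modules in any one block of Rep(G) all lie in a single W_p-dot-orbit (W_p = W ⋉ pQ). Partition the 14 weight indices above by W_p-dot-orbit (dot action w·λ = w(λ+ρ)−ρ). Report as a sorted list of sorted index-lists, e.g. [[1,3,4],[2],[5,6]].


Root system A_3: the 3×3 matrix C matches after relabeling.

Folding the 14 weights λ_j+ρ into Ā_5 (reps in the given 3-coord order):

  λ_1 → (1, 0, 4);  λ_2 → (0, 0, 3);  λ_3 → (0, 0, 3);  λ_4 → (2, 2, 1);  λ_5 → (2, 2, 1);  λ_6 → (2, 2, 1);  λ_7 → (2, 2, 1);  λ_8 → (0, 0, 3);  λ_9 → (1, 0, 4);  λ_10 → (0, 0, 1);  λ_11 → (1, 0, 4);  λ_12 → (0, 0, 3);  λ_13 → (0, 0, 3);  λ_14 → (1, 0, 4)

Partition of {1..14} into 4 W_5-dot-orbits:

[[1, 9, 11, 14], [2, 3, 8, 12, 13], [4, 5, 6, 7], [10]]


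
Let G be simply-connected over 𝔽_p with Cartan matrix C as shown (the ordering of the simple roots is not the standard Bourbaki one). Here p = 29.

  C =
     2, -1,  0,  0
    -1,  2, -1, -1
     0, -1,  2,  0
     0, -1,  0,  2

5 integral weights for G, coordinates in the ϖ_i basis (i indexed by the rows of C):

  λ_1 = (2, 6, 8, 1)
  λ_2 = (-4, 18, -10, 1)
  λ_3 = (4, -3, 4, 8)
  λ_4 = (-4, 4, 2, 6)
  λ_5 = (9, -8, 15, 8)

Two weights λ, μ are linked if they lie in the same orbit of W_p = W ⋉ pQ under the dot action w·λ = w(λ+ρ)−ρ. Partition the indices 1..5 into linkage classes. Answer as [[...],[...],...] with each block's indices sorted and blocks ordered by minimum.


Dynkin diagram of C (from the 6 off-diagonal −1 entries): D_4.

W_29-reps of the 5 weights in Ā_29 (same 4-coord order as C):

    [1] (3, 7, 9, 2)
    [2] (3, 7, 9, 2)
    [3] (3, 2, 3, 7)
    [4] (3, 2, 3, 7)
    [5] (3, 7, 9, 2)

Grouping the 5 weights by Ā_29-representative: 2 linkage classes.

[[1, 2, 5], [3, 4]]


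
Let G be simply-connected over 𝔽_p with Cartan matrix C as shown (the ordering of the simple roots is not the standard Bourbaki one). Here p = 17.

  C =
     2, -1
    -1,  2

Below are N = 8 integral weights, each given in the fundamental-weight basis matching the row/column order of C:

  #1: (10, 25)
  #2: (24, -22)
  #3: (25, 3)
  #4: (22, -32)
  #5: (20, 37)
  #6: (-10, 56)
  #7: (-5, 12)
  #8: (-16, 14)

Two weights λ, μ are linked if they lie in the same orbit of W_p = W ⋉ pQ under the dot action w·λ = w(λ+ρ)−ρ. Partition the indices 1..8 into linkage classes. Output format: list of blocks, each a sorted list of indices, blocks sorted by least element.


Root system A_2: the 2×2 matrix C matches after relabeling.

W_17-reps of the 8 weights in Ā_17 (same 2-coord order as C):

  [1] (6, 3)
  [2] (4, 9)
  [3] (4, 9)
  [4] (6, 3)
  [5] (4, 9)
  [6] (6, 3)
  [7] (4, 9)
  [8] (15, 0)

The 8 indices split into 3 linkage classes (same alcove rep ⇔ same W_17-dot-orbit):

[[1, 4, 6], [2, 3, 5, 7], [8]]


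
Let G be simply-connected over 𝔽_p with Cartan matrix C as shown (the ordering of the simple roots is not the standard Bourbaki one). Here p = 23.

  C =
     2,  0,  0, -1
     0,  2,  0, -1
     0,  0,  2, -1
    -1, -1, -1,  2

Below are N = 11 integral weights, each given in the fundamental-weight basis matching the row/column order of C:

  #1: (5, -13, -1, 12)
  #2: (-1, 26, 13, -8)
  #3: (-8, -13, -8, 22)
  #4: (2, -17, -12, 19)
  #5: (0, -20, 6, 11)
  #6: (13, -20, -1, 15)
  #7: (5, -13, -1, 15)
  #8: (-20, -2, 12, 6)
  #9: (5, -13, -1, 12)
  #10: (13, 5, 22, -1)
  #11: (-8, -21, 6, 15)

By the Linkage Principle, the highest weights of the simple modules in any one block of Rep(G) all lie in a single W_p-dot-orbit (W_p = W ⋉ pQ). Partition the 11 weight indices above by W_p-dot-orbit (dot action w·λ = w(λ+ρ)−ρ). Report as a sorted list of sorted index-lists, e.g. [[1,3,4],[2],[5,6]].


Dynkin diagram of C (from the 6 off-diagonal −1 entries): D_4.

λ_j+ρ reflected into Ā_23 (⟨·,θ^∨⟩≤23); 4-tuples as given:

    λ_1+ρ ↦ (6, 12, 0, 1)
    λ_2+ρ ↦ (4, 9, 4, 3)
    λ_3+ρ ↦ (4, 9, 4, 3)
    λ_4+ρ ↦ (4, 9, 4, 3)
    λ_5+ρ ↦ (6, 12, 0, 1)
    λ_6+ρ ↦ (4, 9, 4, 3)
    λ_7+ρ ↦ (6, 12, 0, 1)
    λ_8+ρ ↦ (6, 12, 0, 1)
    λ_9+ρ ↦ (6, 12, 0, 1)
    λ_10+ρ ↦ (6, 14, 3, 0)
    λ_11+ρ ↦ (4, 9, 4, 3)

Linkage partition of the 11 weights (3 classes, p=23):

[[1, 5, 7, 8, 9], [2, 3, 4, 6, 11], [10]]


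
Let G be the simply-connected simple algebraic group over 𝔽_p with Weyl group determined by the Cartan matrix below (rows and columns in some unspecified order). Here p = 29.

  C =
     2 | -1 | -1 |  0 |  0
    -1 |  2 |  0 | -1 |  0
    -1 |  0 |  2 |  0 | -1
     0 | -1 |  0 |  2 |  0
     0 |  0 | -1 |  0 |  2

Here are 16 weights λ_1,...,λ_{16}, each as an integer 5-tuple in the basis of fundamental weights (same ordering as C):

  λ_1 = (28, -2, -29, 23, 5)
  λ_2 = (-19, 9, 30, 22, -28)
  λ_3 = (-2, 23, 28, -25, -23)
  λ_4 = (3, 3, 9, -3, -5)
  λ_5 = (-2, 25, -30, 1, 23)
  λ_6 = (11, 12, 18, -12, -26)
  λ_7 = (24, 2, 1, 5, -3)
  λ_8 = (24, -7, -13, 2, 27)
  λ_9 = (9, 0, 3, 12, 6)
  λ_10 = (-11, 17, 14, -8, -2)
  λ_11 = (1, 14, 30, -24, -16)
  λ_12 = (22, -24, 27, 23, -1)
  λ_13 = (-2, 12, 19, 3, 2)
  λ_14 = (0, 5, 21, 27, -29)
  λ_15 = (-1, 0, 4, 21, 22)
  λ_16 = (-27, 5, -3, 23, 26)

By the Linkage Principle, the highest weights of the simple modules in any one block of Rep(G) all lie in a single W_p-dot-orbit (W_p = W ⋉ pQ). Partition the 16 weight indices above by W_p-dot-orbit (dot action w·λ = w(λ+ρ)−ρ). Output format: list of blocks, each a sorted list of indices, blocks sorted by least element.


Type A_5, rank 5, |W|=720; reorder rows/cols to standard.

Ā_29 reps of the 16 weights (A_5, coords as presented):

  1: (0, 1, 5, 0, 1);  2: (4, 2, 6, 2, 4);  3: (0, 1, 5, 0, 1);  4: (4, 2, 6, 2, 4);  5: (20, 2, 5, 1, 0);  6: (4, 2, 6, 2, 4);  7: (20, 2, 5, 1, 0);  8: (1, 6, 12, 3, 4);  9: (10, 1, 4, 7, 1);  10: (10, 1, 4, 7, 1);  11: (4, 2, 6, 2, 4);  12: (0, 1, 5, 0, 1);  13: (1, 6, 12, 3, 4);  14: (0, 1, 5, 0, 1);  15: (0, 1, 5, 0, 1);  16: (20, 2, 5, 1, 0)

Partition of {1..16} into 5 W_29-dot-orbits:

[[1, 3, 12, 14, 15], [2, 4, 6, 11], [5, 7, 16], [8, 13], [9, 10]]


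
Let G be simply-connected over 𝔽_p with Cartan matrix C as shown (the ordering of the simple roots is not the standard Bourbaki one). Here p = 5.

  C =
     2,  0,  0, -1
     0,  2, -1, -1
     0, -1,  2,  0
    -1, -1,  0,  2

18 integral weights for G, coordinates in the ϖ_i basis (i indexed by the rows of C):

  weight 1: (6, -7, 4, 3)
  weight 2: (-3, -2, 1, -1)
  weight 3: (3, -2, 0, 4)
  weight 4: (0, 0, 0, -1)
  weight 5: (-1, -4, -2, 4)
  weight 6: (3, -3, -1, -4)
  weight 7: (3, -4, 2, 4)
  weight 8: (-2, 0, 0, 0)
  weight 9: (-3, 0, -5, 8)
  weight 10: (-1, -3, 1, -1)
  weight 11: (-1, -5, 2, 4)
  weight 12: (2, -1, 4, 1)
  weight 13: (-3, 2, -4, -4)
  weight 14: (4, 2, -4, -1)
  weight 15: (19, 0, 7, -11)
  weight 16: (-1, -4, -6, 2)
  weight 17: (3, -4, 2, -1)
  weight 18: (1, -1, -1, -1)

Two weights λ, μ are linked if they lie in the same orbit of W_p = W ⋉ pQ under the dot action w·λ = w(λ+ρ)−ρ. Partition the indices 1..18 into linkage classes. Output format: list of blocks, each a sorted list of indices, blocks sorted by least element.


Root system A_4: the 4×4 matrix C matches after relabeling.

Alcove-folded reps (p=5, 18 weights, presented ϖ-order):

  λ_1+ρ ↦ (0, 1, 3, 1)
  λ_2+ρ ↦ (1, 1, 1, 0)
  λ_3+ρ ↦ (0, 3, 1, 1)
  λ_4+ρ ↦ (1, 1, 1, 0)
  λ_5+ρ ↦ (0, 1, 3, 1)
  λ_6+ρ ↦ (0, 1, 3, 1)
  λ_7+ρ ↦ (0, 1, 3, 1)
  λ_8+ρ ↦ (1, 1, 1, 0)
  λ_9+ρ ↦ (1, 1, 1, 0)
  λ_10+ρ ↦ (2, 0, 0, 0)
  λ_11+ρ ↦ (0, 3, 1, 1)
  λ_12+ρ ↦ (2, 0, 0, 0)
  λ_13+ρ ↦ (0, 0, 2, 3)
  λ_14+ρ ↦ (2, 0, 0, 0)
  λ_15+ρ ↦ (0, 3, 1, 1)
  λ_16+ρ ↦ (2, 0, 0, 0)
  λ_17+ρ ↦ (1, 0, 0, 3)
  λ_18+ρ ↦ (2, 0, 0, 0)

Partition of {1..18} into 6 W_5-dot-orbits:

[[1, 5, 6, 7], [2, 4, 8, 9], [3, 11, 15], [10, 12, 14, 16, 18], [13], [17]]


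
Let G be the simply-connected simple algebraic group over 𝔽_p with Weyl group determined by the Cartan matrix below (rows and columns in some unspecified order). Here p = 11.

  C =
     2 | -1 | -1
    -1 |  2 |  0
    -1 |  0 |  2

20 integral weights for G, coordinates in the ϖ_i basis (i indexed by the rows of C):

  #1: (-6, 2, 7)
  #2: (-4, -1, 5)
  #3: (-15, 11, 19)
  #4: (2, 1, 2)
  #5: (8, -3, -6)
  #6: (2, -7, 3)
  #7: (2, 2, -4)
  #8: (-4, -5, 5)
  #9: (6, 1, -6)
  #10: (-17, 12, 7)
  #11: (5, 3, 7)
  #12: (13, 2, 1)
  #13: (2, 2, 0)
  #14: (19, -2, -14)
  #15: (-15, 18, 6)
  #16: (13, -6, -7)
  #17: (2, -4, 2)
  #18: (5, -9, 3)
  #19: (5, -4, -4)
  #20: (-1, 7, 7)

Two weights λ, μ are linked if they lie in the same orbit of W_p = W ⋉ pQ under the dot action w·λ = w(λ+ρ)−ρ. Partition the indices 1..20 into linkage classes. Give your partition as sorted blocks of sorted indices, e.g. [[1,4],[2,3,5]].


C ↔ A_3 under row/col permutation; |W(A_3)| = 24.

Each λ_j+ρ reduced to Ā_11; 3-tuples below use C's row order:

    λ_1+ρ ↦ (3, 2, 3)
    λ_2+ρ ↦ (0, 3, 3)
    λ_3+ρ ↦ (2, 6, 2)
    λ_4+ρ ↦ (3, 2, 3)
    λ_5+ρ ↦ (2, 2, 5)
    λ_6+ρ ↦ (3, 3, 1)
    λ_7+ρ ↦ (0, 3, 3)
    λ_8+ρ ↦ (3, 3, 1)
    λ_9+ρ ↦ (2, 2, 5)
    λ_10+ρ ↦ (3, 2, 3)
    λ_11+ρ ↦ (3, 3, 1)
    λ_12+ρ ↦ (3, 2, 3)
    λ_13+ρ ↦ (3, 3, 1)
    λ_14+ρ ↦ (2, 6, 2)
    λ_15+ρ ↦ (3, 3, 1)
    λ_16+ρ ↦ (3, 2, 3)
    λ_17+ρ ↦ (0, 3, 3)
    λ_18+ρ ↦ (2, 6, 2)
    λ_19+ρ ↦ (0, 3, 3)
    λ_20+ρ ↦ (0, 3, 3)

Linkage partition of the 20 weights (5 classes, p=11):

[[1, 4, 10, 12, 16], [2, 7, 17, 19, 20], [3, 14, 18], [5, 9], [6, 8, 11, 13, 15]]


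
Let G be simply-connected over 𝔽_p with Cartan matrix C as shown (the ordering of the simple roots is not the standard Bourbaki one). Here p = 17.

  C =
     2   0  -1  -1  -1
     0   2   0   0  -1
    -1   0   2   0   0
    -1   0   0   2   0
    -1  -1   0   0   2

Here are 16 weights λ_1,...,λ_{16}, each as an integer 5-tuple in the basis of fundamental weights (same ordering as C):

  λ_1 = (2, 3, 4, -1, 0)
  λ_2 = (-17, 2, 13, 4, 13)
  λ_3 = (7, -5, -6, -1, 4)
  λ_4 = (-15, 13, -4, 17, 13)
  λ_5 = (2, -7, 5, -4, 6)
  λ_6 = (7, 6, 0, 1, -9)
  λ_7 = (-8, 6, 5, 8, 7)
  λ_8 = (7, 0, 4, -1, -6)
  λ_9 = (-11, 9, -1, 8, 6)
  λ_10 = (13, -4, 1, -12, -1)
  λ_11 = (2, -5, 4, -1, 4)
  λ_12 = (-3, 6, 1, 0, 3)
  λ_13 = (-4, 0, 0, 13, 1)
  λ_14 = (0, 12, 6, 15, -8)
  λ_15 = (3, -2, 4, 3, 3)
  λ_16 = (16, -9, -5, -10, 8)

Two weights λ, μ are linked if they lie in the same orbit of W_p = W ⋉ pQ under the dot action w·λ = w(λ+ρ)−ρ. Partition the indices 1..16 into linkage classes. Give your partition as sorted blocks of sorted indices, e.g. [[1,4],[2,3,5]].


Root system D_5: the 5×5 matrix C matches after relabeling.

Each λ_j+ρ reduced to Ā_17; 5-tuples below use C's row order:

  [1] (3, 4, 5, 0, 1);  [2] (0, 0, 2, 11, 1);  [3] (3, 4, 5, 0, 1);  [4] (0, 0, 2, 11, 1);  [5] (0, 6, 6, 3, 1);  [6] (0, 1, 1, 2, 6);  [7] (0, 1, 1, 2, 6);  [8] (3, 4, 5, 0, 1);  [9] (0, 6, 6, 3, 1);  [10] (0, 0, 2, 11, 1);  [11] (3, 4, 5, 0, 1);  [12] (1, 7, 0, 1, 2);  [13] (0, 0, 2, 11, 1);  [14] (0, 6, 6, 3, 1);  [15] (0, 3, 5, 4, 1);  [16] (3, 4, 5, 0, 1)

Grouping the 16 weights by Ā_17-representative: 6 linkage classes.

[[1, 3, 8, 11, 16], [2, 4, 10, 13], [5, 9, 14], [6, 7], [12], [15]]


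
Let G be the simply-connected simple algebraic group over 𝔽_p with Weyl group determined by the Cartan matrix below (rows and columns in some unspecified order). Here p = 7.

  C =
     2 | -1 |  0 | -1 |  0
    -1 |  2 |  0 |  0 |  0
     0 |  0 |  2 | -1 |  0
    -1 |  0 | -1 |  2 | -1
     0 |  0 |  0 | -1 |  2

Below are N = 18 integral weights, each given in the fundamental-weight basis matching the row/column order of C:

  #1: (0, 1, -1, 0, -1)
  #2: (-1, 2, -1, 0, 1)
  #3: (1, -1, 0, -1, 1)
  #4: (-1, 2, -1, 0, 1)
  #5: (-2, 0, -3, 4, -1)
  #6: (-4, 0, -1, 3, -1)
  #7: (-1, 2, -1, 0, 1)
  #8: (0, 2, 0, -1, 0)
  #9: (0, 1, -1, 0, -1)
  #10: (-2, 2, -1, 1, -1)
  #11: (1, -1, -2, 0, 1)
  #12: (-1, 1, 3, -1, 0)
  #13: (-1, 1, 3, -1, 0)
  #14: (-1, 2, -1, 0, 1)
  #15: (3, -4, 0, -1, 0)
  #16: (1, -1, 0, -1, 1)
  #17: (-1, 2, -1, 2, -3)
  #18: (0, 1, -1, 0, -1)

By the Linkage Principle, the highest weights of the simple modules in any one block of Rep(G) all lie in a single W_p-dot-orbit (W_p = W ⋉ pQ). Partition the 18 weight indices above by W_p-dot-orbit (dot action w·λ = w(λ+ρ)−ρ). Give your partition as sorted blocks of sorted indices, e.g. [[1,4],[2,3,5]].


D_5 Cartan matrix, 5 simple roots permuted; ρ=(1,1,1,1,1).

Each λ_j+ρ reduced to Ā_7; 5-tuples below use C's row order:

    λ_1 → (1, 2, 0, 1, 0)
    λ_2 → (0, 3, 0, 1, 2)
    λ_3 → (2, 0, 1, 0, 2)
    λ_4 → (0, 3, 0, 1, 2)
    λ_5 → (0, 0, 2, 2, 0)
    λ_6 → (1, 2, 0, 1, 0)
    λ_7 → (0, 3, 0, 1, 2)
    λ_8 → (1, 3, 1, 0, 1)
    λ_9 → (1, 2, 0, 1, 0)
    λ_10 → (1, 2, 0, 1, 0)
    λ_11 → (2, 0, 1, 0, 2)
    λ_12 → (0, 2, 4, 0, 1)
    λ_13 → (0, 2, 4, 0, 1)
    λ_14 → (0, 3, 0, 1, 2)
    λ_15 → (1, 3, 1, 0, 1)
    λ_16 → (2, 0, 1, 0, 2)
    λ_17 → (0, 3, 0, 1, 2)
    λ_18 → (1, 2, 0, 1, 0)

Grouping the 18 weights by Ā_7-representative: 6 linkage classes.

[[1, 6, 9, 10, 18], [2, 4, 7, 14, 17], [3, 11, 16], [5], [8, 15], [12, 13]]


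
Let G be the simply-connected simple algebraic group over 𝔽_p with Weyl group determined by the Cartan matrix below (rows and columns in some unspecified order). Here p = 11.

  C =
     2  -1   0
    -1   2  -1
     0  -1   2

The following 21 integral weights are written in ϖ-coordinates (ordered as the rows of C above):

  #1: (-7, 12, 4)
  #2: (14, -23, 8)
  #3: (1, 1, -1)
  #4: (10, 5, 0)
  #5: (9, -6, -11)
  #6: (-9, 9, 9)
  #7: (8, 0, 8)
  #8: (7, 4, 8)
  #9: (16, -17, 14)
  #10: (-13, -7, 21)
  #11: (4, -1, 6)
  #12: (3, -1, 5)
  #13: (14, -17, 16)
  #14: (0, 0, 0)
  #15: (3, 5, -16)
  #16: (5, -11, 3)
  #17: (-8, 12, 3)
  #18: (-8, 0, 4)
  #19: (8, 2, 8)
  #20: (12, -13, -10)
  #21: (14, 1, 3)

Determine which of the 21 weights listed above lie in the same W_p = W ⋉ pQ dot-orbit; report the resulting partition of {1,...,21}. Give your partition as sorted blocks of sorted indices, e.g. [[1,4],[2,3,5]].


C ↔ A_3 under row/col permutation; |W(A_3)| = 24.

Alcove-folded reps (p=11, 21 weights, presented ϖ-order):

    λ_1 → (1, 4, 2)
    λ_2 → (2, 2, 0)
    λ_3 → (2, 2, 0)
    λ_4 → (4, 0, 6)
    λ_5 → (1, 5, 1)
    λ_6 → (1, 1, 1)
    λ_7 → (1, 1, 1)
    λ_8 → (3, 0, 2)
    λ_9 → (1, 5, 1)
    λ_10 → (4, 0, 6)
    λ_11 → (4, 0, 6)
    λ_12 → (4, 0, 6)
    λ_13 → (1, 5, 1)
    λ_14 → (1, 1, 1)
    λ_15 → (1, 4, 2)
    λ_16 → (4, 0, 6)
    λ_17 → (1, 4, 2)
    λ_18 → (1, 5, 1)
    λ_19 → (1, 1, 1)
    λ_20 → (1, 1, 1)
    λ_21 → (1, 4, 2)

6 distinct reps among the 21 weights ⇒ 6 W_11-linkage classes:

[[1, 15, 17, 21], [2, 3], [4, 10, 11, 12, 16], [5, 9, 13, 18], [6, 7, 14, 19, 20], [8]]
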